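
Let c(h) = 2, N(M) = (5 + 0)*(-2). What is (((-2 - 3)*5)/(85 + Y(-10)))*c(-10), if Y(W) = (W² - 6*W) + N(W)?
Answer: -10/47 ≈ -0.21277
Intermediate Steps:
N(M) = -10 (N(M) = 5*(-2) = -10)
Y(W) = -10 + W² - 6*W (Y(W) = (W² - 6*W) - 10 = -10 + W² - 6*W)
(((-2 - 3)*5)/(85 + Y(-10)))*c(-10) = (((-2 - 3)*5)/(85 + (-10 + (-10)² - 6*(-10))))*2 = ((-5*5)/(85 + (-10 + 100 + 60)))*2 = -25/(85 + 150)*2 = -25/235*2 = -25*1/235*2 = -5/47*2 = -10/47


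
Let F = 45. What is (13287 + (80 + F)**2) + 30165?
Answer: 59077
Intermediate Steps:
(13287 + (80 + F)**2) + 30165 = (13287 + (80 + 45)**2) + 30165 = (13287 + 125**2) + 30165 = (13287 + 15625) + 30165 = 28912 + 30165 = 59077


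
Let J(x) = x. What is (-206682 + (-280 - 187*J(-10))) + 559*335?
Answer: -17827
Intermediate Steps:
(-206682 + (-280 - 187*J(-10))) + 559*335 = (-206682 + (-280 - 187*(-10))) + 559*335 = (-206682 + (-280 + 1870)) + 187265 = (-206682 + 1590) + 187265 = -205092 + 187265 = -17827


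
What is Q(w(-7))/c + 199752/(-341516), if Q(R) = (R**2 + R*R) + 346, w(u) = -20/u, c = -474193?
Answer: -165978295776/283402869029 ≈ -0.58566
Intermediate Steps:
Q(R) = 346 + 2*R**2 (Q(R) = (R**2 + R**2) + 346 = 2*R**2 + 346 = 346 + 2*R**2)
Q(w(-7))/c + 199752/(-341516) = (346 + 2*(-20/(-7))**2)/(-474193) + 199752/(-341516) = (346 + 2*(-20*(-1/7))**2)*(-1/474193) + 199752*(-1/341516) = (346 + 2*(20/7)**2)*(-1/474193) - 7134/12197 = (346 + 2*(400/49))*(-1/474193) - 7134/12197 = (346 + 800/49)*(-1/474193) - 7134/12197 = (17754/49)*(-1/474193) - 7134/12197 = -17754/23235457 - 7134/12197 = -165978295776/283402869029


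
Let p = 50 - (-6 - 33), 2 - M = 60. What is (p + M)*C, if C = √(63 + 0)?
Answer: 93*√7 ≈ 246.05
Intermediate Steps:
C = 3*√7 (C = √63 = 3*√7 ≈ 7.9373)
M = -58 (M = 2 - 1*60 = 2 - 60 = -58)
p = 89 (p = 50 - 1*(-39) = 50 + 39 = 89)
(p + M)*C = (89 - 58)*(3*√7) = 31*(3*√7) = 93*√7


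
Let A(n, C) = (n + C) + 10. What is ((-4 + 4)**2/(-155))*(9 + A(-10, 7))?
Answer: 0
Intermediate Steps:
A(n, C) = 10 + C + n (A(n, C) = (C + n) + 10 = 10 + C + n)
((-4 + 4)**2/(-155))*(9 + A(-10, 7)) = ((-4 + 4)**2/(-155))*(9 + (10 + 7 - 10)) = (0**2*(-1/155))*(9 + 7) = (0*(-1/155))*16 = 0*16 = 0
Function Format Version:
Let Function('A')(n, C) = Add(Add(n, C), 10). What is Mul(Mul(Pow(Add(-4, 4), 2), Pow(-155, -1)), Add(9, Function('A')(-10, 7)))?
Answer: 0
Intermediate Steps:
Function('A')(n, C) = Add(10, C, n) (Function('A')(n, C) = Add(Add(C, n), 10) = Add(10, C, n))
Mul(Mul(Pow(Add(-4, 4), 2), Pow(-155, -1)), Add(9, Function('A')(-10, 7))) = Mul(Mul(Pow(Add(-4, 4), 2), Pow(-155, -1)), Add(9, Add(10, 7, -10))) = Mul(Mul(Pow(0, 2), Rational(-1, 155)), Add(9, 7)) = Mul(Mul(0, Rational(-1, 155)), 16) = Mul(0, 16) = 0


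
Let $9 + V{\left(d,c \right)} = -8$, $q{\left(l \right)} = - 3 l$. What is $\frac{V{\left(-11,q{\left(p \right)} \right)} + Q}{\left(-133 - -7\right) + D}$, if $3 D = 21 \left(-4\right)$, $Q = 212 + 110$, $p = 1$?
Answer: $- \frac{305}{154} \approx -1.9805$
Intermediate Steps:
$V{\left(d,c \right)} = -17$ ($V{\left(d,c \right)} = -9 - 8 = -17$)
$Q = 322$
$D = -28$ ($D = \frac{21 \left(-4\right)}{3} = \frac{1}{3} \left(-84\right) = -28$)
$\frac{V{\left(-11,q{\left(p \right)} \right)} + Q}{\left(-133 - -7\right) + D} = \frac{-17 + 322}{\left(-133 - -7\right) - 28} = \frac{305}{\left(-133 + 7\right) - 28} = \frac{305}{-126 - 28} = \frac{305}{-154} = 305 \left(- \frac{1}{154}\right) = - \frac{305}{154}$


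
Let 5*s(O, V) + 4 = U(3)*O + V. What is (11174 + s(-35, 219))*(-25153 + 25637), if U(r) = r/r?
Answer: 5425640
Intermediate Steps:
U(r) = 1
s(O, V) = -4/5 + O/5 + V/5 (s(O, V) = -4/5 + (1*O + V)/5 = -4/5 + (O + V)/5 = -4/5 + (O/5 + V/5) = -4/5 + O/5 + V/5)
(11174 + s(-35, 219))*(-25153 + 25637) = (11174 + (-4/5 + (1/5)*(-35) + (1/5)*219))*(-25153 + 25637) = (11174 + (-4/5 - 7 + 219/5))*484 = (11174 + 36)*484 = 11210*484 = 5425640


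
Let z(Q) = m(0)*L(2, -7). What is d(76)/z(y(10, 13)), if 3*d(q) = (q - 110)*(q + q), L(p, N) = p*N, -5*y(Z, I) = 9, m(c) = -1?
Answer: -2584/21 ≈ -123.05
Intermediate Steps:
y(Z, I) = -9/5 (y(Z, I) = -⅕*9 = -9/5)
L(p, N) = N*p
d(q) = 2*q*(-110 + q)/3 (d(q) = ((q - 110)*(q + q))/3 = ((-110 + q)*(2*q))/3 = (2*q*(-110 + q))/3 = 2*q*(-110 + q)/3)
z(Q) = 14 (z(Q) = -(-7)*2 = -1*(-14) = 14)
d(76)/z(y(10, 13)) = ((⅔)*76*(-110 + 76))/14 = ((⅔)*76*(-34))*(1/14) = -5168/3*1/14 = -2584/21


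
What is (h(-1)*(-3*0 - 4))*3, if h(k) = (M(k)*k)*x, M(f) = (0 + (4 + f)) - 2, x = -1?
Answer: -12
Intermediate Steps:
M(f) = 2 + f (M(f) = (4 + f) - 2 = 2 + f)
h(k) = -k*(2 + k) (h(k) = ((2 + k)*k)*(-1) = (k*(2 + k))*(-1) = -k*(2 + k))
(h(-1)*(-3*0 - 4))*3 = ((-1*(-1)*(2 - 1))*(-3*0 - 4))*3 = ((-1*(-1)*1)*(0 - 4))*3 = (1*(-4))*3 = -4*3 = -12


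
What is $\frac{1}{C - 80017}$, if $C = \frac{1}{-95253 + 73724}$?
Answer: $- \frac{21529}{1722685994} \approx -1.2497 \cdot 10^{-5}$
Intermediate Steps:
$C = - \frac{1}{21529}$ ($C = \frac{1}{-21529} = - \frac{1}{21529} \approx -4.6449 \cdot 10^{-5}$)
$\frac{1}{C - 80017} = \frac{1}{- \frac{1}{21529} - 80017} = \frac{1}{- \frac{1722685994}{21529}} = - \frac{21529}{1722685994}$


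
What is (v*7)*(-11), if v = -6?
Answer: 462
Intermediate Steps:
(v*7)*(-11) = -6*7*(-11) = -42*(-11) = 462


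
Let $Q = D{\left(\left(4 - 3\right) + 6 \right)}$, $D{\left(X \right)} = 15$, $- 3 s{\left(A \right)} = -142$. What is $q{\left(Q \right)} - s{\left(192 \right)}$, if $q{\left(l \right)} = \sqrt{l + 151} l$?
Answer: $- \frac{142}{3} + 15 \sqrt{166} \approx 145.93$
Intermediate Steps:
$s{\left(A \right)} = \frac{142}{3}$ ($s{\left(A \right)} = \left(- \frac{1}{3}\right) \left(-142\right) = \frac{142}{3}$)
$Q = 15$
$q{\left(l \right)} = l \sqrt{151 + l}$ ($q{\left(l \right)} = \sqrt{151 + l} l = l \sqrt{151 + l}$)
$q{\left(Q \right)} - s{\left(192 \right)} = 15 \sqrt{151 + 15} - \frac{142}{3} = 15 \sqrt{166} - \frac{142}{3} = - \frac{142}{3} + 15 \sqrt{166}$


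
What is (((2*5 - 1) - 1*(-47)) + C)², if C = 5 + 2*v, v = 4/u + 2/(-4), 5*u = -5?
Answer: 2704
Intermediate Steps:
u = -1 (u = (⅕)*(-5) = -1)
v = -9/2 (v = 4/(-1) + 2/(-4) = 4*(-1) + 2*(-¼) = -4 - ½ = -9/2 ≈ -4.5000)
C = -4 (C = 5 + 2*(-9/2) = 5 - 9 = -4)
(((2*5 - 1) - 1*(-47)) + C)² = (((2*5 - 1) - 1*(-47)) - 4)² = (((10 - 1) + 47) - 4)² = ((9 + 47) - 4)² = (56 - 4)² = 52² = 2704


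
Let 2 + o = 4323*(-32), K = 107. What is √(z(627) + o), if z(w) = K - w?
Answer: I*√138858 ≈ 372.64*I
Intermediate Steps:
o = -138338 (o = -2 + 4323*(-32) = -2 - 138336 = -138338)
z(w) = 107 - w
√(z(627) + o) = √((107 - 1*627) - 138338) = √((107 - 627) - 138338) = √(-520 - 138338) = √(-138858) = I*√138858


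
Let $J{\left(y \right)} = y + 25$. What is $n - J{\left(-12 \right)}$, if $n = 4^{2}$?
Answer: $3$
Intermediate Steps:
$J{\left(y \right)} = 25 + y$
$n = 16$
$n - J{\left(-12 \right)} = 16 - \left(25 - 12\right) = 16 - 13 = 3$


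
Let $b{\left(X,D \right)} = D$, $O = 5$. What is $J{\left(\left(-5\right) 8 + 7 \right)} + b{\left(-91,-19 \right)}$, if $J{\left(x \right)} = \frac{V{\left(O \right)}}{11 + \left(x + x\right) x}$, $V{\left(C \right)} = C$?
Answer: $- \frac{41586}{2189} \approx -18.998$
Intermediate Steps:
$J{\left(x \right)} = \frac{5}{11 + 2 x^{2}}$ ($J{\left(x \right)} = \frac{5}{11 + \left(x + x\right) x} = \frac{5}{11 + 2 x x} = \frac{5}{11 + 2 x^{2}}$)
$J{\left(\left(-5\right) 8 + 7 \right)} + b{\left(-91,-19 \right)} = \frac{5}{11 + 2 \left(\left(-5\right) 8 + 7\right)^{2}} - 19 = \frac{5}{11 + 2 \left(-40 + 7\right)^{2}} - 19 = \frac{5}{11 + 2 \left(-33\right)^{2}} - 19 = \frac{5}{11 + 2 \cdot 1089} - 19 = \frac{5}{11 + 2178} - 19 = \frac{5}{2189} - 19 = - \frac{41586}{2189}$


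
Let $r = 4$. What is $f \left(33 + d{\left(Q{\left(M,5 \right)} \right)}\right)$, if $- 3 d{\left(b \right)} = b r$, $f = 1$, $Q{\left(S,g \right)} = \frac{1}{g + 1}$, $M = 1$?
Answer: $\frac{295}{9} \approx 32.778$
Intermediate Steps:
$Q{\left(S,g \right)} = \frac{1}{1 + g}$
$d{\left(b \right)} = - \frac{4 b}{3}$ ($d{\left(b \right)} = - \frac{b 4}{3} = - \frac{4 b}{3}$)
$f \left(33 + d{\left(Q{\left(M,5 \right)} \right)}\right) = 1 \left(33 - \frac{4}{3 \left(1 + 5\right)}\right) = 1 \left(33 - \frac{4}{3 \cdot 6}\right) = 1 \left(33 - \frac{2}{9}\right) = 1 \cdot \frac{295}{9} = \frac{295}{9}$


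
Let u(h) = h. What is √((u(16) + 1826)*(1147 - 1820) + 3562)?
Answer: 2*I*√309026 ≈ 1111.8*I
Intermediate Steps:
√((u(16) + 1826)*(1147 - 1820) + 3562) = √((16 + 1826)*(1147 - 1820) + 3562) = √(1842*(-673) + 3562) = √(-1239666 + 3562) = √(-1236104) = 2*I*√309026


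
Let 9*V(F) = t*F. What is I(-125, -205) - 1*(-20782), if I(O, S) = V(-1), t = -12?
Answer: 62350/3 ≈ 20783.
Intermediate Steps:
V(F) = -4*F/3 (V(F) = (-12*F)/9 = -4*F/3)
I(O, S) = 4/3 (I(O, S) = -4/3*(-1) = 4/3)
I(-125, -205) - 1*(-20782) = 4/3 - 1*(-20782) = 4/3 + 20782 = 62350/3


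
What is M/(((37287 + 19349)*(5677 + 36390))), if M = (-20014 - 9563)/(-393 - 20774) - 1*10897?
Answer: -115313611/25215258728102 ≈ -4.5732e-6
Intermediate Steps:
M = -230627222/21167 (M = -29577/(-21167) - 10897 = -29577*(-1/21167) - 10897 = 29577/21167 - 10897 = -230627222/21167 ≈ -10896.)
M/(((37287 + 19349)*(5677 + 36390))) = -230627222*1/((5677 + 36390)*(37287 + 19349))/21167 = -230627222/(21167*(56636*42067)) = -230627222/21167/2382506612 = -230627222/21167*1/2382506612 = -115313611/25215258728102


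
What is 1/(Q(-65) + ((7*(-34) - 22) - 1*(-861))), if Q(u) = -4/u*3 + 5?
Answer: 65/39402 ≈ 0.0016497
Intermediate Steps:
Q(u) = 5 - 12/u (Q(u) = -12/u + 5 = 5 - 12/u)
1/(Q(-65) + ((7*(-34) - 22) - 1*(-861))) = 1/((5 - 12/(-65)) + ((7*(-34) - 22) - 1*(-861))) = 1/((5 - 12*(-1/65)) + ((-238 - 22) + 861)) = 1/((5 + 12/65) + (-260 + 861)) = 1/(337/65 + 601) = 1/(39402/65) = 65/39402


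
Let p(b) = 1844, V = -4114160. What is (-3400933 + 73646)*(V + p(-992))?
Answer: 13682855566692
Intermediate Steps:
(-3400933 + 73646)*(V + p(-992)) = (-3400933 + 73646)*(-4114160 + 1844) = -3327287*(-4112316) = 13682855566692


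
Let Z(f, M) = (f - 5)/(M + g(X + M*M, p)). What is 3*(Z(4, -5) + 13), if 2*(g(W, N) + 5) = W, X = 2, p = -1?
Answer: 267/7 ≈ 38.143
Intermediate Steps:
g(W, N) = -5 + W/2
Z(f, M) = (-5 + f)/(-4 + M + M²/2) (Z(f, M) = (f - 5)/(M + (-5 + (2 + M*M)/2)) = (-5 + f)/(M + (-5 + (2 + M²)/2)) = (-5 + f)/(M + (-5 + (1 + M²/2))) = (-5 + f)/(M + (-4 + M²/2)) = (-5 + f)/(-4 + M + M²/2))
3*(Z(4, -5) + 13) = 3*(2*(-5 + 4)/(-8 + (-5)² + 2*(-5)) + 13) = 3*(2*(-1)/(-8 + 25 - 10) + 13) = 3*(2*(-1)/7 + 13) = 3*(2*(⅐)*(-1) + 13) = 3*(-2/7 + 13) = 3*(89/7) = 267/7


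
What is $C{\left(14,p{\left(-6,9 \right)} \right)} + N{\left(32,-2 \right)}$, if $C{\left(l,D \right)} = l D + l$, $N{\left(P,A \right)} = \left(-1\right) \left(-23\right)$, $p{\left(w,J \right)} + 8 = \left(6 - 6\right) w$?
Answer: $-75$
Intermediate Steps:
$p{\left(w,J \right)} = -8$ ($p{\left(w,J \right)} = -8 + \left(6 - 6\right) w = -8 + 0 w = -8 + 0 = -8$)
$N{\left(P,A \right)} = 23$
$C{\left(l,D \right)} = l + D l$ ($C{\left(l,D \right)} = D l + l = l + D l$)
$C{\left(14,p{\left(-6,9 \right)} \right)} + N{\left(32,-2 \right)} = 14 \left(1 - 8\right) + 23 = 14 \left(-7\right) + 23 = -98 + 23 = -75$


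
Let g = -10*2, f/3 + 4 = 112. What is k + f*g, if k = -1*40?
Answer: -6520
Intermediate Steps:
f = 324 (f = -12 + 3*112 = -12 + 336 = 324)
k = -40
g = -20
k + f*g = -40 + 324*(-20) = -40 - 6480 = -6520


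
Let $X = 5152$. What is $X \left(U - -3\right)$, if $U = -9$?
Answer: $-30912$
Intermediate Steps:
$X \left(U - -3\right) = 5152 \left(-9 - -3\right) = 5152 \left(-9 + 3\right) = 5152 \left(-6\right) = -30912$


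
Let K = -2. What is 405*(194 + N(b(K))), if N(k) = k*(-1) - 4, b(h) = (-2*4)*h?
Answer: 70470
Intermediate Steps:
b(h) = -8*h
N(k) = -4 - k (N(k) = -k - 4 = -4 - k)
405*(194 + N(b(K))) = 405*(194 + (-4 - (-8)*(-2))) = 405*(194 + (-4 - 1*16)) = 405*(194 + (-4 - 16)) = 405*(194 - 20) = 405*174 = 70470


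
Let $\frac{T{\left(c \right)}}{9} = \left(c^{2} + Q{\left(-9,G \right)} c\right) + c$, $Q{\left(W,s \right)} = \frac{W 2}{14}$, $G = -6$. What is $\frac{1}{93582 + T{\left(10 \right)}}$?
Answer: $\frac{7}{661194} \approx 1.0587 \cdot 10^{-5}$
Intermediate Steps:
$Q{\left(W,s \right)} = \frac{W}{7}$ ($Q{\left(W,s \right)} = 2 W \frac{1}{14} = \frac{W}{7}$)
$T{\left(c \right)} = 9 c^{2} - \frac{18 c}{7}$ ($T{\left(c \right)} = 9 \left(\left(c^{2} + \frac{1}{7} \left(-9\right) c\right) + c\right) = 9 \left(\left(c^{2} - \frac{9 c}{7}\right) + c\right) = 9 \left(c^{2} - \frac{2 c}{7}\right) = 9 c^{2} - \frac{18 c}{7}$)
$\frac{1}{93582 + T{\left(10 \right)}} = \frac{1}{93582 + \frac{9}{7} \cdot 10 \left(-2 + 7 \cdot 10\right)} = \frac{1}{93582 + \frac{9}{7} \cdot 10 \left(-2 + 70\right)} = \frac{1}{93582 + \frac{9}{7} \cdot 10 \cdot 68} = \frac{1}{93582 + \frac{6120}{7}} = \frac{1}{\frac{661194}{7}} = \frac{7}{661194}$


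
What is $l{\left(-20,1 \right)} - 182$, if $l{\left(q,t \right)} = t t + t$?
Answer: $-180$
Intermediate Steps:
$l{\left(q,t \right)} = t + t^{2}$ ($l{\left(q,t \right)} = t^{2} + t = t + t^{2}$)
$l{\left(-20,1 \right)} - 182 = 1 \left(1 + 1\right) - 182 = 1 \cdot 2 - 182 = 2 - 182 = -180$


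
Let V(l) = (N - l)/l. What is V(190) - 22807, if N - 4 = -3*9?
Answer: -4333543/190 ≈ -22808.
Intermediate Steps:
N = -23 (N = 4 - 3*9 = 4 - 27 = -23)
V(l) = (-23 - l)/l
V(190) - 22807 = (-23 - 1*190)/190 - 22807 = (-23 - 190)/190 - 22807 = (1/190)*(-213) - 22807 = -213/190 - 22807 = -4333543/190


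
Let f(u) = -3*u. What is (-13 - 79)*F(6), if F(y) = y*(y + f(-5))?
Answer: -11592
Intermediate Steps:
F(y) = y*(15 + y) (F(y) = y*(y - 3*(-5)) = y*(y + 15) = y*(15 + y))
(-13 - 79)*F(6) = (-13 - 79)*(6*(15 + 6)) = -552*21 = -92*126 = -11592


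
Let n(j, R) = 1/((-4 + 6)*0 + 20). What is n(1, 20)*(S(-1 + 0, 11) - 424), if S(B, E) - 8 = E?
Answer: -81/4 ≈ -20.250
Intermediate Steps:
S(B, E) = 8 + E
n(j, R) = 1/20 (n(j, R) = 1/(2*0 + 20) = 1/(0 + 20) = 1/20)
n(1, 20)*(S(-1 + 0, 11) - 424) = ((8 + 11) - 424)/20 = (19 - 424)/20 = (1/20)*(-405) = -81/4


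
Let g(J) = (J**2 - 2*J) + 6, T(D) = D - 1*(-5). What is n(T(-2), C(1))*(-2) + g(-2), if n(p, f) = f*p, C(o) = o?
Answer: 8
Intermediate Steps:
T(D) = 5 + D (T(D) = D + 5 = 5 + D)
g(J) = 6 + J**2 - 2*J
n(T(-2), C(1))*(-2) + g(-2) = (1*(5 - 2))*(-2) + (6 + (-2)**2 - 2*(-2)) = (1*3)*(-2) + (6 + 4 + 4) = 3*(-2) + 14 = -6 + 14 = 8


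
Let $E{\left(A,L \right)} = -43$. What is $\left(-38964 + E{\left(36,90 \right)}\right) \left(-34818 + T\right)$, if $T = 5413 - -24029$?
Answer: $209701632$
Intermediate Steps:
$T = 29442$ ($T = 5413 + 24029 = 29442$)
$\left(-38964 + E{\left(36,90 \right)}\right) \left(-34818 + T\right) = \left(-38964 - 43\right) \left(-34818 + 29442\right) = \left(-39007\right) \left(-5376\right) = 209701632$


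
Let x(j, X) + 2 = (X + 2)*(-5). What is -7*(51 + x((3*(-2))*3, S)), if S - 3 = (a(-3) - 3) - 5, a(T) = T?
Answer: -553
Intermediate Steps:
S = -8 (S = 3 + ((-3 - 3) - 5) = 3 + (-6 - 5) = 3 - 11 = -8)
x(j, X) = -12 - 5*X (x(j, X) = -2 + (X + 2)*(-5) = -2 + (2 + X)*(-5) = -2 + (-10 - 5*X) = -12 - 5*X)
-7*(51 + x((3*(-2))*3, S)) = -7*(51 + (-12 - 5*(-8))) = -7*(51 + (-12 + 40)) = -7*(51 + 28) = -7*79 = -553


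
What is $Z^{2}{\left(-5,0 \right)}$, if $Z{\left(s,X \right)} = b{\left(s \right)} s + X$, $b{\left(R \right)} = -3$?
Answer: $225$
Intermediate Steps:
$Z{\left(s,X \right)} = X - 3 s$ ($Z{\left(s,X \right)} = - 3 s + X = X - 3 s$)
$Z^{2}{\left(-5,0 \right)} = \left(0 - -15\right)^{2} = \left(0 + 15\right)^{2} = 15^{2} = 225$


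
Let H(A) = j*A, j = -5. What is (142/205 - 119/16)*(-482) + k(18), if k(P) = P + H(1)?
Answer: 5352963/1640 ≈ 3264.0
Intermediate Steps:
H(A) = -5*A
k(P) = -5 + P (k(P) = P - 5*1 = P - 5 = -5 + P)
(142/205 - 119/16)*(-482) + k(18) = (142/205 - 119/16)*(-482) + (-5 + 18) = (142*(1/205) - 119*1/16)*(-482) + 13 = (142/205 - 119/16)*(-482) + 13 = -22123/3280*(-482) + 13 = 5331643/1640 + 13 = 5352963/1640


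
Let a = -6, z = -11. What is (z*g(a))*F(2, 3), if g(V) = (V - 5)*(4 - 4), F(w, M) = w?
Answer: 0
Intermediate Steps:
g(V) = 0 (g(V) = (-5 + V)*0 = 0)
(z*g(a))*F(2, 3) = -11*0*2 = 0*2 = 0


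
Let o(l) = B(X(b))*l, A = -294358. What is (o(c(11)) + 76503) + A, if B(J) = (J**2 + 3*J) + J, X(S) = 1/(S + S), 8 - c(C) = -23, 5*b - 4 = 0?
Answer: -13936985/64 ≈ -2.1777e+5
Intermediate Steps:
b = 4/5 (b = 4/5 + (1/5)*0 = 4/5 + 0 = 4/5 ≈ 0.80000)
c(C) = 31 (c(C) = 8 - 1*(-23) = 8 + 23 = 31)
X(S) = 1/(2*S)
B(J) = J**2 + 4*J
o(l) = 185*l/64 (o(l) = ((1/(2*(4/5)))*(4 + 1/(2*(4/5))))*l = (((1/2)*(5/4))*(4 + (1/2)*(5/4)))*l = (5*(4 + 5/8)/8)*l = ((5/8)*(37/8))*l = 185*l/64)
(o(c(11)) + 76503) + A = ((185/64)*31 + 76503) - 294358 = (5735/64 + 76503) - 294358 = 4901927/64 - 294358 = -13936985/64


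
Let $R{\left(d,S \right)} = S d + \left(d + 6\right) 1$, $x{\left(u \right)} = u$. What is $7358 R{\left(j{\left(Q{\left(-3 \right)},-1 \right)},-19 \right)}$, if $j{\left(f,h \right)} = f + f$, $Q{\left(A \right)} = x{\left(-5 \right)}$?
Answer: $1368588$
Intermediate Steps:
$Q{\left(A \right)} = -5$
$j{\left(f,h \right)} = 2 f$
$R{\left(d,S \right)} = 6 + d + S d$ ($R{\left(d,S \right)} = S d + \left(6 + d\right) 1 = S d + \left(6 + d\right) = 6 + d + S d$)
$7358 R{\left(j{\left(Q{\left(-3 \right)},-1 \right)},-19 \right)} = 7358 \left(6 + 2 \left(-5\right) - 19 \cdot 2 \left(-5\right)\right) = 7358 \left(6 - 10 - -190\right) = 7358 \left(6 - 10 + 190\right) = 7358 \cdot 186 = 1368588$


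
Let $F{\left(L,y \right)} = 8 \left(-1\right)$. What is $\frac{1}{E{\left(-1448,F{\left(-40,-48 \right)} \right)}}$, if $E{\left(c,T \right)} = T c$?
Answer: $\frac{1}{11584} \approx 8.6326 \cdot 10^{-5}$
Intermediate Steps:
$F{\left(L,y \right)} = -8$
$\frac{1}{E{\left(-1448,F{\left(-40,-48 \right)} \right)}} = \frac{1}{\left(-8\right) \left(-1448\right)} = \frac{1}{11584}$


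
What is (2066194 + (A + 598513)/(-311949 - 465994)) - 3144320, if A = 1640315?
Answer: -838722813646/777943 ≈ -1.0781e+6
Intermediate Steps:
(2066194 + (A + 598513)/(-311949 - 465994)) - 3144320 = (2066194 + (1640315 + 598513)/(-311949 - 465994)) - 3144320 = (2066194 + 2238828/(-777943)) - 3144320 = (2066194 + 2238828*(-1/777943)) - 3144320 = (2066194 - 2238828/777943) - 3144320 = 1607378920114/777943 - 3144320 = -838722813646/777943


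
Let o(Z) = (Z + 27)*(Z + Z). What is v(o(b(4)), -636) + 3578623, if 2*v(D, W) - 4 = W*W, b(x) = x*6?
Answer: 3780873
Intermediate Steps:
b(x) = 6*x
o(Z) = 2*Z*(27 + Z) (o(Z) = (27 + Z)*(2*Z) = 2*Z*(27 + Z))
v(D, W) = 2 + W²/2 (v(D, W) = 2 + (W*W)/2 = 2 + W²/2)
v(o(b(4)), -636) + 3578623 = (2 + (½)*(-636)²) + 3578623 = (2 + (½)*404496) + 3578623 = (2 + 202248) + 3578623 = 202250 + 3578623 = 3780873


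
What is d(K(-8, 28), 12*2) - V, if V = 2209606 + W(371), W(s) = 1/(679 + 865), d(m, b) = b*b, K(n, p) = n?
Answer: -3410742321/1544 ≈ -2.2090e+6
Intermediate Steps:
d(m, b) = b²
W(s) = 1/1544
V = 3411631665/1544 (V = 2209606 + 1/1544 = 3411631665/1544 ≈ 2.2096e+6)
d(K(-8, 28), 12*2) - V = (12*2)² - 1*3411631665/1544 = 24² - 3411631665/1544 = 576 - 3411631665/1544 = -3410742321/1544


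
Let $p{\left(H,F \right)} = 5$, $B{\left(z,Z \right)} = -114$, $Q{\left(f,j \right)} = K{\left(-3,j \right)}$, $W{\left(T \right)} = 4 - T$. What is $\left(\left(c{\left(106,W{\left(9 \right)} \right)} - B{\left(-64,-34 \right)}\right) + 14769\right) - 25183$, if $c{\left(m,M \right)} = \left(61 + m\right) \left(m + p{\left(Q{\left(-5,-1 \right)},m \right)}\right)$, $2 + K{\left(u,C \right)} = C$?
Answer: $8237$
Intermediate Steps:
$K{\left(u,C \right)} = -2 + C$
$Q{\left(f,j \right)} = -2 + j$
$c{\left(m,M \right)} = \left(5 + m\right) \left(61 + m\right)$ ($c{\left(m,M \right)} = \left(61 + m\right) \left(m + 5\right) = \left(61 + m\right) \left(5 + m\right) = \left(5 + m\right) \left(61 + m\right)$)
$\left(\left(c{\left(106,W{\left(9 \right)} \right)} - B{\left(-64,-34 \right)}\right) + 14769\right) - 25183 = \left(\left(\left(305 + 106^{2} + 66 \cdot 106\right) - -114\right) + 14769\right) - 25183 = \left(\left(\left(305 + 11236 + 6996\right) + 114\right) + 14769\right) - 25183 = \left(\left(18537 + 114\right) + 14769\right) - 25183 = \left(18651 + 14769\right) - 25183 = 33420 - 25183 = 8237$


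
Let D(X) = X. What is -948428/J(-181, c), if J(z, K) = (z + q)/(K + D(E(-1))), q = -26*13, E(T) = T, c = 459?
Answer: 434380024/519 ≈ 8.3696e+5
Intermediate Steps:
q = -338
J(z, K) = (-338 + z)/(-1 + K) (J(z, K) = (z - 338)/(K - 1) = (-338 + z)/(-1 + K))
-948428/J(-181, c) = -948428*(-1 + 459)/(-338 - 181) = -948428/(-519/458) = -948428*(-458/519) = 434380024/519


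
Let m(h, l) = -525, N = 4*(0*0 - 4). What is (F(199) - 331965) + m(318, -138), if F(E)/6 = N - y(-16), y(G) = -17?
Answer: -332484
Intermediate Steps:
N = -16 (N = 4*(0 - 4) = 4*(-4) = -16)
F(E) = 6 (F(E) = 6*(-16 - 1*(-17)) = 6*(-16 + 17) = 6*1 = 6)
(F(199) - 331965) + m(318, -138) = (6 - 331965) - 525 = -331959 - 525 = -332484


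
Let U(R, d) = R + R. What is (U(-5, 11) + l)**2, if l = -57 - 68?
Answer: 18225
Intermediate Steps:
U(R, d) = 2*R
l = -125
(U(-5, 11) + l)**2 = (2*(-5) - 125)**2 = (-10 - 125)**2 = (-135)**2 = 18225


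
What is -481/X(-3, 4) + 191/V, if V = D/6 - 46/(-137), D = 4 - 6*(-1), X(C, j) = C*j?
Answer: 1337875/9876 ≈ 135.47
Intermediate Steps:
D = 10 (D = 4 + 6 = 10)
V = 823/411 (V = 10/6 - 46/(-137) = 10*(⅙) - 46*(-1/137) = 5/3 + 46/137 = 823/411 ≈ 2.0024)
-481/X(-3, 4) + 191/V = -481/((-3*4)) + 191/(823/411) = -481/(-12) + 191*(411/823) = -481*(-1/12) + 78501/823 = 481/12 + 78501/823 = 1337875/9876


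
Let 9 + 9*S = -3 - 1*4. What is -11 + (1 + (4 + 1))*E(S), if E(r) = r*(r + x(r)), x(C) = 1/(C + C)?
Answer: 296/27 ≈ 10.963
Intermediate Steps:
x(C) = 1/(2*C)
S = -16/9 (S = -1 + (-3 - 1*4)/9 = -1 + (-3 - 4)/9 = -1 + (⅑)*(-7) = -1 - 7/9 = -16/9 ≈ -1.7778)
E(r) = r*(r + 1/(2*r))
-11 + (1 + (4 + 1))*E(S) = -11 + (1 + (4 + 1))*(½ + (-16/9)²) = -11 + (1 + 5)*(½ + 256/81) = -11 + 6*(593/162) = -11 + 593/27 = 296/27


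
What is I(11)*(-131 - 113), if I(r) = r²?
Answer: -29524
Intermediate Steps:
I(11)*(-131 - 113) = 11²*(-131 - 113) = 121*(-244) = -29524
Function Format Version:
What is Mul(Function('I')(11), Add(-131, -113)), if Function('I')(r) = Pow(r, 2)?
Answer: -29524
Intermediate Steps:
Mul(Function('I')(11), Add(-131, -113)) = Mul(Pow(11, 2), Add(-131, -113)) = Mul(121, -244) = -29524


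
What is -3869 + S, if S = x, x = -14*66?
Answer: -4793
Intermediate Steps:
x = -924
S = -924
-3869 + S = -3869 - 924 = -4793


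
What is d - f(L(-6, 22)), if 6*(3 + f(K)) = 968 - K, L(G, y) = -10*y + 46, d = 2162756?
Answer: 6487706/3 ≈ 2.1626e+6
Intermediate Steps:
L(G, y) = 46 - 10*y
f(K) = 475/3 - K/6 (f(K) = -3 + (968 - K)/6 = -3 + (484/3 - K/6) = 475/3 - K/6)
d - f(L(-6, 22)) = 2162756 - (475/3 - (46 - 10*22)/6) = 2162756 - (475/3 - (46 - 220)/6) = 2162756 - (475/3 - ⅙*(-174)) = 2162756 - (475/3 + 29) = 2162756 - 1*562/3 = 2162756 - 562/3 = 6487706/3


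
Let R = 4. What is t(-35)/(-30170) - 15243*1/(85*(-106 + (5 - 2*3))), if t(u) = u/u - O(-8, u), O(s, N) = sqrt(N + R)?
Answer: 91974443/54879230 + I*sqrt(31)/30170 ≈ 1.6759 + 0.00018455*I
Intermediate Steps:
O(s, N) = sqrt(4 + N) (O(s, N) = sqrt(N + 4) = sqrt(4 + N))
t(u) = 1 - sqrt(4 + u) (t(u) = u/u - sqrt(4 + u) = 1 - sqrt(4 + u))
t(-35)/(-30170) - 15243*1/(85*(-106 + (5 - 2*3))) = (1 - sqrt(4 - 35))/(-30170) - 15243*1/(85*(-106 + (5 - 2*3))) = (1 - sqrt(-31))*(-1/30170) - 15243*1/(85*(-106 + (5 - 6))) = (1 - I*sqrt(31))*(-1/30170) - 15243*1/(85*(-106 - 1)) = (1 - I*sqrt(31))*(-1/30170) - 15243/((-107*85)) = (-1/30170 + I*sqrt(31)/30170) - 15243/(-9095) = (-1/30170 + I*sqrt(31)/30170) - 15243*(-1/9095) = (-1/30170 + I*sqrt(31)/30170) + 15243/9095 = 91974443/54879230 + I*sqrt(31)/30170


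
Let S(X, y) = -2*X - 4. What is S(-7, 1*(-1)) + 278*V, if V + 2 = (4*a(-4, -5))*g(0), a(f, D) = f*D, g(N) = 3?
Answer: 66174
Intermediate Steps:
a(f, D) = D*f
S(X, y) = -4 - 2*X
V = 238 (V = -2 + (4*(-5*(-4)))*3 = -2 + (4*20)*3 = -2 + 80*3 = -2 + 240 = 238)
S(-7, 1*(-1)) + 278*V = (-4 - 2*(-7)) + 278*238 = (-4 + 14) + 66164 = 10 + 66164 = 66174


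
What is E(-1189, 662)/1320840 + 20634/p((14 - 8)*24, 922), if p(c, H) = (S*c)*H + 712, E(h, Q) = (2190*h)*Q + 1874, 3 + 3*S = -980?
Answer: -1171715672539244/897819031035 ≈ -1305.1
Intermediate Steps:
S = -983/3 (S = -1 + (1/3)*(-980) = -1 - 980/3 = -983/3 ≈ -327.67)
E(h, Q) = 1874 + 2190*Q*h (E(h, Q) = 2190*Q*h + 1874 = 1874 + 2190*Q*h)
p(c, H) = 712 - 983*H*c/3 (p(c, H) = (-983*c/3)*H + 712 = -983*H*c/3 + 712 = 712 - 983*H*c/3)
E(-1189, 662)/1320840 + 20634/p((14 - 8)*24, 922) = (1874 + 2190*662*(-1189))/1320840 + 20634/(712 - 983/3*922*(14 - 8)*24) = (1874 - 1723788420)*(1/1320840) + 20634/(712 - 983/3*922*6*24) = -1723786546*1/1320840 + 20634/(712 - 983/3*922*144) = -861893273/660420 + 20634/(712 - 43503648) = -861893273/660420 + 20634/(-43502936) = -861893273/660420 + 20634*(-1/43502936) = -861893273/660420 - 10317/21751468 = -1171715672539244/897819031035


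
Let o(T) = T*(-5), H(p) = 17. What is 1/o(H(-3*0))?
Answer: -1/85 ≈ -0.011765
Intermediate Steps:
o(T) = -5*T
1/o(H(-3*0)) = 1/(-5*17) = 1/(-85) = -1/85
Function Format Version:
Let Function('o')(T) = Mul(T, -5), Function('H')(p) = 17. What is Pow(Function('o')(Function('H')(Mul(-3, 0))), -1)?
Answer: Rational(-1, 85) ≈ -0.011765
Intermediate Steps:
Function('o')(T) = Mul(-5, T)
Pow(Function('o')(Function('H')(Mul(-3, 0))), -1) = Pow(Mul(-5, 17), -1) = Pow(-85, -1) = Rational(-1, 85)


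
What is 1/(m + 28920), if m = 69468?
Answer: 1/98388 ≈ 1.0164e-5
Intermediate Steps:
1/(m + 28920) = 1/(69468 + 28920) = 1/98388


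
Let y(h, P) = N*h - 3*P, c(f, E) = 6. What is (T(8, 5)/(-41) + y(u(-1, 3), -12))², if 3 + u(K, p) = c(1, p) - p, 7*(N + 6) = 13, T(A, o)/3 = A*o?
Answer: 1838736/1681 ≈ 1093.8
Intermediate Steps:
T(A, o) = 3*A*o (T(A, o) = 3*(A*o) = 3*A*o)
N = -29/7 (N = -6 + (⅐)*13 = -6 + 13/7 = -29/7 ≈ -4.1429)
u(K, p) = 3 - p (u(K, p) = -3 + (6 - p) = 3 - p)
y(h, P) = -3*P - 29*h/7 (y(h, P) = -29*h/7 - 3*P = -3*P - 29*h/7)
(T(8, 5)/(-41) + y(u(-1, 3), -12))² = ((3*8*5)/(-41) + (-3*(-12) - 29*(3 - 1*3)/7))² = (120*(-1/41) + (36 - 29*(3 - 3)/7))² = (-120/41 + (36 - 29/7*0))² = (-120/41 + (36 + 0))² = (-120/41 + 36)² = (1356/41)² = 1838736/1681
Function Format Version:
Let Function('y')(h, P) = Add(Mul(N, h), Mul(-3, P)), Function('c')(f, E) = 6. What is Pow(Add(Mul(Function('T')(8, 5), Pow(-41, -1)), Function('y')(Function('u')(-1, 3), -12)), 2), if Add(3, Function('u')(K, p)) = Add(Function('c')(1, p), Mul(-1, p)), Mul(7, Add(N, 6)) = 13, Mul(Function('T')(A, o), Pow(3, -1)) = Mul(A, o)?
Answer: Rational(1838736, 1681) ≈ 1093.8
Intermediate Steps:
Function('T')(A, o) = Mul(3, A, o) (Function('T')(A, o) = Mul(3, Mul(A, o)) = Mul(3, A, o))
N = Rational(-29, 7) (N = Add(-6, Mul(Rational(1, 7), 13)) = Add(-6, Rational(13, 7)) = Rational(-29, 7) ≈ -4.1429)
Function('u')(K, p) = Add(3, Mul(-1, p)) (Function('u')(K, p) = Add(-3, Add(6, Mul(-1, p))) = Add(3, Mul(-1, p)))
Function('y')(h, P) = Add(Mul(-3, P), Mul(Rational(-29, 7), h)) (Function('y')(h, P) = Add(Mul(Rational(-29, 7), h), Mul(-3, P)) = Add(Mul(-3, P), Mul(Rational(-29, 7), h)))
Pow(Add(Mul(Function('T')(8, 5), Pow(-41, -1)), Function('y')(Function('u')(-1, 3), -12)), 2) = Pow(Add(Mul(Mul(3, 8, 5), Pow(-41, -1)), Add(Mul(-3, -12), Mul(Rational(-29, 7), Add(3, Mul(-1, 3))))), 2) = Pow(Add(Mul(120, Rational(-1, 41)), Add(36, Mul(Rational(-29, 7), Add(3, -3)))), 2) = Pow(Add(Rational(-120, 41), Add(36, Mul(Rational(-29, 7), 0))), 2) = Pow(Add(Rational(-120, 41), Add(36, 0)), 2) = Pow(Add(Rational(-120, 41), 36), 2) = Pow(Rational(1356, 41), 2) = Rational(1838736, 1681)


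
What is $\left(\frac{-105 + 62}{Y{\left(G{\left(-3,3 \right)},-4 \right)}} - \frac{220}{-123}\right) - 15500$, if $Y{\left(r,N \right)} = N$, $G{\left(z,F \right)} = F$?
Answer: $- \frac{7619831}{492} \approx -15487.0$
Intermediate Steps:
$\left(\frac{-105 + 62}{Y{\left(G{\left(-3,3 \right)},-4 \right)}} - \frac{220}{-123}\right) - 15500 = \left(\frac{-105 + 62}{-4} - \frac{220}{-123}\right) - 15500 = \left(\left(-43\right) \left(- \frac{1}{4}\right) - - \frac{220}{123}\right) - 15500 = \left(\frac{43}{4} + \frac{220}{123}\right) - 15500 = \frac{6169}{492} - 15500 = - \frac{7619831}{492}$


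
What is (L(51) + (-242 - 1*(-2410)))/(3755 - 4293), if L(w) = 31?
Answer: -2199/538 ≈ -4.0874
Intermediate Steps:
(L(51) + (-242 - 1*(-2410)))/(3755 - 4293) = (31 + (-242 - 1*(-2410)))/(3755 - 4293) = (31 + (-242 + 2410))/(-538) = (31 + 2168)*(-1/538) = 2199*(-1/538) = -2199/538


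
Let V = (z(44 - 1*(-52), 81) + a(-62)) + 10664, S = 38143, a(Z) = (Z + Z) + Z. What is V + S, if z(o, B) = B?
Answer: 48702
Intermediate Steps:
a(Z) = 3*Z (a(Z) = 2*Z + Z = 3*Z)
V = 10559 (V = (81 + 3*(-62)) + 10664 = (81 - 186) + 10664 = -105 + 10664 = 10559)
V + S = 10559 + 38143 = 48702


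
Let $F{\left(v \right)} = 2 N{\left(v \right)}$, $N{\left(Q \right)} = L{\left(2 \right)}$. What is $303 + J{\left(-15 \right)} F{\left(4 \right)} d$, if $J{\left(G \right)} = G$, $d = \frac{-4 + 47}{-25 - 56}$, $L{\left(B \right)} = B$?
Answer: $\frac{9041}{27} \approx 334.85$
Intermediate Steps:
$N{\left(Q \right)} = 2$
$d = - \frac{43}{81}$ ($d = \frac{43}{-81} = 43 \left(- \frac{1}{81}\right) = - \frac{43}{81} \approx -0.53086$)
$F{\left(v \right)} = 4$ ($F{\left(v \right)} = 2 \cdot 2 = 4$)
$303 + J{\left(-15 \right)} F{\left(4 \right)} d = 303 - 15 \cdot 4 \left(- \frac{43}{81}\right) = 303 - - \frac{860}{27} = 303 + \frac{860}{27} = \frac{9041}{27}$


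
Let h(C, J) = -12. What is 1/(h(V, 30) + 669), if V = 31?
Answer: 1/657 ≈ 0.0015221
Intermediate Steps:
1/(h(V, 30) + 669) = 1/(-12 + 669) = 1/657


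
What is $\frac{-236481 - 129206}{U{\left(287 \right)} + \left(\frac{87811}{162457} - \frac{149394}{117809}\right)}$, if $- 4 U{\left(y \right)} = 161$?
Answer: $\frac{27995382889147324}{3137063070629} \approx 8924.1$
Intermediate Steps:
$U{\left(y \right)} = - \frac{161}{4}$ ($U{\left(y \right)} = \left(- \frac{1}{4}\right) 161 = - \frac{161}{4}$)
$\frac{-236481 - 129206}{U{\left(287 \right)} + \left(\frac{87811}{162457} - \frac{149394}{117809}\right)} = \frac{-236481 - 129206}{- \frac{161}{4} + \left(\frac{87811}{162457} - \frac{149394}{117809}\right)} = - \frac{365687}{- \frac{161}{4} + \left(87811 \cdot \frac{1}{162457} - \frac{149394}{117809}\right)} = - \frac{365687}{- \frac{161}{4} + \left(\frac{87811}{162457} - \frac{149394}{117809}\right)} = - \frac{365687}{- \frac{161}{4} - \frac{13925174959}{19138896713}} = - \frac{365687}{- \frac{3137063070629}{76555586852}} = \left(-365687\right) \left(- \frac{76555586852}{3137063070629}\right) = \frac{27995382889147324}{3137063070629}$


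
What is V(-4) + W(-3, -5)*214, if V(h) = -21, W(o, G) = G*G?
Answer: 5329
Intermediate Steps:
W(o, G) = G²
V(-4) + W(-3, -5)*214 = -21 + (-5)²*214 = -21 + 25*214 = -21 + 5350 = 5329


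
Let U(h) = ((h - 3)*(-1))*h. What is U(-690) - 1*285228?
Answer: -763398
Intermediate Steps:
U(h) = h*(3 - h) (U(h) = ((-3 + h)*(-1))*h = (3 - h)*h = h*(3 - h))
U(-690) - 1*285228 = -690*(3 - 1*(-690)) - 1*285228 = -690*(3 + 690) - 285228 = -690*693 - 285228 = -478170 - 285228 = -763398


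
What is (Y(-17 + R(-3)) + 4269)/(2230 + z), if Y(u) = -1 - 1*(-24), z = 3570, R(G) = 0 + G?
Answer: 37/50 ≈ 0.74000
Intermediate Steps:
R(G) = G
Y(u) = 23 (Y(u) = -1 + 24 = 23)
(Y(-17 + R(-3)) + 4269)/(2230 + z) = (23 + 4269)/(2230 + 3570) = 4292/5800 = 4292*(1/5800) = 37/50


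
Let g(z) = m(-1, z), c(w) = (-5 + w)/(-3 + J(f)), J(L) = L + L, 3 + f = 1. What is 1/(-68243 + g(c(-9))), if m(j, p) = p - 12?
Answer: -1/68253 ≈ -1.4651e-5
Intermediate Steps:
f = -2 (f = -3 + 1 = -2)
m(j, p) = -12 + p
J(L) = 2*L
c(w) = 5/7 - w/7 (c(w) = (-5 + w)/(-3 + 2*(-2)) = (-5 + w)/(-3 - 4) = (-5 + w)/(-7) = (-5 + w)*(-1/7) = 5/7 - w/7)
g(z) = -12 + z
1/(-68243 + g(c(-9))) = 1/(-68243 + (-12 + (5/7 - 1/7*(-9)))) = 1/(-68243 + (-12 + (5/7 + 9/7))) = 1/(-68243 + (-12 + 2)) = 1/(-68243 - 10) = 1/(-68253) = -1/68253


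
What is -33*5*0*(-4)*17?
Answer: 0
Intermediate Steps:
-33*5*0*(-4)*17 = -0*(-4)*17 = -33*0*17 = 0*17 = 0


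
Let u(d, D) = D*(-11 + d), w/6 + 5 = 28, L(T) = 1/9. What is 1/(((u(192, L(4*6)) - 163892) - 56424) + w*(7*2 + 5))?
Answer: -9/1959065 ≈ -4.5940e-6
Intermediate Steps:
L(T) = 1/9
w = 138 (w = -30 + 6*28 = -30 + 168 = 138)
1/(((u(192, L(4*6)) - 163892) - 56424) + w*(7*2 + 5)) = 1/((((-11 + 192)/9 - 163892) - 56424) + 138*(7*2 + 5)) = 1/((((1/9)*181 - 163892) - 56424) + 138*(14 + 5)) = 1/(((181/9 - 163892) - 56424) + 138*19) = 1/((-1474847/9 - 56424) + 2622) = 1/(-1982663/9 + 2622) = 1/(-1959065/9) = -9/1959065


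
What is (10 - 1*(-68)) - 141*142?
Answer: -19944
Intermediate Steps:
(10 - 1*(-68)) - 141*142 = (10 + 68) - 20022 = 78 - 20022 = -19944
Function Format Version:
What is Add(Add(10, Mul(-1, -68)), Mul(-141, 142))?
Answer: -19944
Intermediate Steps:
Add(Add(10, Mul(-1, -68)), Mul(-141, 142)) = Add(Add(10, 68), -20022) = Add(78, -20022) = -19944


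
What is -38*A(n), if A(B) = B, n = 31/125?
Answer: -1178/125 ≈ -9.4240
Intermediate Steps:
n = 31/125 (n = 31*(1/125) = 31/125 ≈ 0.24800)
-38*A(n) = -38*31/125 = -1178/125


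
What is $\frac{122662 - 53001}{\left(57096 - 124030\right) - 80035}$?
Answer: $- \frac{69661}{146969} \approx -0.47398$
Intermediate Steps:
$\frac{122662 - 53001}{\left(57096 - 124030\right) - 80035} = \frac{69661}{\left(57096 - 124030\right) - 80035} = \frac{69661}{-66934 - 80035} = \frac{69661}{-146969} = 69661 \left(- \frac{1}{146969}\right) = - \frac{69661}{146969}$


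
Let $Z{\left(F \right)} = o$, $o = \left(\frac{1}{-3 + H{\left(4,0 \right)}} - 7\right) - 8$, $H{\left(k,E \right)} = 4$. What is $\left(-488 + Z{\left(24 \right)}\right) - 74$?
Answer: $-576$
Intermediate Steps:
$o = -14$ ($o = \left(\frac{1}{-3 + 4} - 7\right) - 8 = \left(1^{-1} - 7\right) - 8 = \left(1 - 7\right) - 8 = -6 - 8 = -14$)
$Z{\left(F \right)} = -14$
$\left(-488 + Z{\left(24 \right)}\right) - 74 = \left(-488 - 14\right) - 74 = -502 - 74 = -576$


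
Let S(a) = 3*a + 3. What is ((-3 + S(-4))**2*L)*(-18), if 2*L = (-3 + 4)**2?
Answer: -1296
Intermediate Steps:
S(a) = 3 + 3*a
L = 1/2 (L = (-3 + 4)**2/2 = (1/2)*1**2 = (1/2)*1 = 1/2 ≈ 0.50000)
((-3 + S(-4))**2*L)*(-18) = ((-3 + (3 + 3*(-4)))**2*(1/2))*(-18) = ((-3 + (3 - 12))**2*(1/2))*(-18) = ((-3 - 9)**2*(1/2))*(-18) = ((-12)**2*(1/2))*(-18) = (144*(1/2))*(-18) = 72*(-18) = -1296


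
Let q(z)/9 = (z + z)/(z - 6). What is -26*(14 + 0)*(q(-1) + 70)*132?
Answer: -3486912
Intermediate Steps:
q(z) = 18*z/(-6 + z) (q(z) = 9*((z + z)/(z - 6)) = 9*((2*z)/(-6 + z)) = 9*(2*z/(-6 + z)) = 18*z/(-6 + z))
-26*(14 + 0)*(q(-1) + 70)*132 = -26*(14 + 0)*(18*(-1)/(-6 - 1) + 70)*132 = -364*(18*(-1)/(-7) + 70)*132 = -364*(18*(-1)*(-1/7) + 70)*132 = -364*(18/7 + 70)*132 = -364*508/7*132 = -26*1016*132 = -26416*132 = -3486912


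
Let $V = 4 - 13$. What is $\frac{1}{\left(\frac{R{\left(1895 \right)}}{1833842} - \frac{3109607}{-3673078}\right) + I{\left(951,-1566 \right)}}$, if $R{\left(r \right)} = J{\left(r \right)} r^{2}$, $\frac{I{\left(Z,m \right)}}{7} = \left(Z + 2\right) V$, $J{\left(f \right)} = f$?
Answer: $- \frac{1683961176419}{94853102493345255} \approx -1.7753 \cdot 10^{-5}$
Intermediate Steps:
$V = -9$
$I{\left(Z,m \right)} = -126 - 63 Z$ ($I{\left(Z,m \right)} = 7 \left(Z + 2\right) \left(-9\right) = 7 \left(2 + Z\right) \left(-9\right) = 7 \left(-18 - 9 Z\right) = -126 - 63 Z$)
$R{\left(r \right)} = r^{3}$ ($R{\left(r \right)} = r r^{2} = r^{3}$)
$\frac{1}{\left(\frac{R{\left(1895 \right)}}{1833842} - \frac{3109607}{-3673078}\right) + I{\left(951,-1566 \right)}} = \frac{1}{\left(\frac{1895^{3}}{1833842} - \frac{3109607}{-3673078}\right) - 60039} = \frac{1}{\left(6804992375 \cdot \frac{1}{1833842} - - \frac{3109607}{3673078}\right) - 60039} = \frac{1}{\left(\frac{6804992375}{1833842} + \frac{3109607}{3673078}\right) - 60039} = \frac{1}{\frac{6250242577675086}{1683961176419} - 60039} = \frac{1}{- \frac{94853102493345255}{1683961176419}} = - \frac{1683961176419}{94853102493345255}$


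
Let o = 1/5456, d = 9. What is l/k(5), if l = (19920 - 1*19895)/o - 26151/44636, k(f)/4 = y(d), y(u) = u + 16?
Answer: 6088324249/4463600 ≈ 1364.0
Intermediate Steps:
y(u) = 16 + u
o = 1/5456 ≈ 0.00018328
k(f) = 100 (k(f) = 4*(16 + 9) = 4*25 = 100)
l = 6088324249/44636 (l = (19920 - 1*19895)/(1/5456) - 26151/44636 = (19920 - 19895)*5456 - 26151*1/44636 = 25*5456 - 26151/44636 = 136400 - 26151/44636 = 6088324249/44636 ≈ 1.3640e+5)
l/k(5) = (6088324249/44636)/100 = (6088324249/44636)*(1/100) = 6088324249/4463600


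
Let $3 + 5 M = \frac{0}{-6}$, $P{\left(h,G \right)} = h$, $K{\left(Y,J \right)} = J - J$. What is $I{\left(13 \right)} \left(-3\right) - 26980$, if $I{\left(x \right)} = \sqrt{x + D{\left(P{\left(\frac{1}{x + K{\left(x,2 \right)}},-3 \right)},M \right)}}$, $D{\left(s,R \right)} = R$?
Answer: $-26980 - \frac{3 \sqrt{310}}{5} \approx -26991.0$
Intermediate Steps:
$K{\left(Y,J \right)} = 0$
$M = - \frac{3}{5}$ ($M = - \frac{3}{5} + \frac{0 \frac{1}{-6}}{5} = - \frac{3}{5} + \frac{0 \left(- \frac{1}{6}\right)}{5} = - \frac{3}{5} + \frac{1}{5} \cdot 0 = - \frac{3}{5} + 0 = - \frac{3}{5} \approx -0.6$)
$I{\left(x \right)} = \sqrt{- \frac{3}{5} + x}$ ($I{\left(x \right)} = \sqrt{x - \frac{3}{5}} = \sqrt{- \frac{3}{5} + x}$)
$I{\left(13 \right)} \left(-3\right) - 26980 = \frac{\sqrt{-15 + 25 \cdot 13}}{5} \left(-3\right) - 26980 = \frac{\sqrt{-15 + 325}}{5} \left(-3\right) - 26980 = \frac{\sqrt{310}}{5} \left(-3\right) - 26980 = - \frac{3 \sqrt{310}}{5} - 26980 = -26980 - \frac{3 \sqrt{310}}{5}$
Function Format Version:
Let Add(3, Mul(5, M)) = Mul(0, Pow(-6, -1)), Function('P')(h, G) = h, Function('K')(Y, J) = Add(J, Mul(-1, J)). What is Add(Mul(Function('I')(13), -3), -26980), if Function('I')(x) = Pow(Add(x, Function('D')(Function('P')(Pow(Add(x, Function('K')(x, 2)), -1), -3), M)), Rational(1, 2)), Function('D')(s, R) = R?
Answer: Add(-26980, Mul(Rational(-3, 5), Pow(310, Rational(1, 2)))) ≈ -26991.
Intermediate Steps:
Function('K')(Y, J) = 0
M = Rational(-3, 5) (M = Add(Rational(-3, 5), Mul(Rational(1, 5), Mul(0, Pow(-6, -1)))) = Add(Rational(-3, 5), Mul(Rational(1, 5), Mul(0, Rational(-1, 6)))) = Add(Rational(-3, 5), Mul(Rational(1, 5), 0)) = Add(Rational(-3, 5), 0) = Rational(-3, 5) ≈ -0.60000)
Function('I')(x) = Pow(Add(Rational(-3, 5), x), Rational(1, 2)) (Function('I')(x) = Pow(Add(x, Rational(-3, 5)), Rational(1, 2)) = Pow(Add(Rational(-3, 5), x), Rational(1, 2)))
Add(Mul(Function('I')(13), -3), -26980) = Add(Mul(Mul(Rational(1, 5), Pow(Add(-15, Mul(25, 13)), Rational(1, 2))), -3), -26980) = Add(Mul(Mul(Rational(1, 5), Pow(Add(-15, 325), Rational(1, 2))), -3), -26980) = Add(Mul(Mul(Rational(1, 5), Pow(310, Rational(1, 2))), -3), -26980) = Add(Mul(Rational(-3, 5), Pow(310, Rational(1, 2))), -26980) = Add(-26980, Mul(Rational(-3, 5), Pow(310, Rational(1, 2))))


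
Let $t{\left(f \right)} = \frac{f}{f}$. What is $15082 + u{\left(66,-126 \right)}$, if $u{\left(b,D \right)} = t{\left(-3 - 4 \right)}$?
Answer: $15083$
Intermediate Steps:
$t{\left(f \right)} = 1$
$u{\left(b,D \right)} = 1$
$15082 + u{\left(66,-126 \right)} = 15082 + 1 = 15083$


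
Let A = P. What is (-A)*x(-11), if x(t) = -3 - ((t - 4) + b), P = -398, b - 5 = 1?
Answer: 2388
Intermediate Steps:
b = 6 (b = 5 + 1 = 6)
A = -398
x(t) = -5 - t (x(t) = -3 - ((t - 4) + 6) = -3 - ((-4 + t) + 6) = -3 - (2 + t) = -3 + (-2 - t) = -5 - t)
(-A)*x(-11) = (-1*(-398))*(-5 - 1*(-11)) = 398*(-5 + 11) = 398*6 = 2388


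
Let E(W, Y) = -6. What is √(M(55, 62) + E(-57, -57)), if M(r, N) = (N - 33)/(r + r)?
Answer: I*√69410/110 ≈ 2.3951*I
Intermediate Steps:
M(r, N) = (-33 + N)/(2*r) (M(r, N) = (-33 + N)/((2*r)) = (-33 + N)*(1/(2*r)) = (-33 + N)/(2*r))
√(M(55, 62) + E(-57, -57)) = √((½)*(-33 + 62)/55 - 6) = √((½)*(1/55)*29 - 6) = √(29/110 - 6) = √(-631/110) = I*√69410/110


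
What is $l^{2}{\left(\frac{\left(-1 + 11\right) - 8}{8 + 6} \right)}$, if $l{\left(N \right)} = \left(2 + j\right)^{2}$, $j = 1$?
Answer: $81$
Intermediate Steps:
$l{\left(N \right)} = 9$ ($l{\left(N \right)} = \left(2 + 1\right)^{2} = 3^{2} = 9$)
$l^{2}{\left(\frac{\left(-1 + 11\right) - 8}{8 + 6} \right)} = 9^{2} = 81$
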